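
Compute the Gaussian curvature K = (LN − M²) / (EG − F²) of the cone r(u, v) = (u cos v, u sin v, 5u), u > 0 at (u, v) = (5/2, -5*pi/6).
K = 0

Coefficients of the first fundamental form: E = 26, F = 0, G = u^2.
Coefficients of the second fundamental form: L = 0, M = 0, N = 5*sqrt(26)*u^2/(26*Abs(u)).
Assemble K = (LN − M²)/(EG − F²) = 0. At (u, v) = (5/2, -5*pi/6): K = 0.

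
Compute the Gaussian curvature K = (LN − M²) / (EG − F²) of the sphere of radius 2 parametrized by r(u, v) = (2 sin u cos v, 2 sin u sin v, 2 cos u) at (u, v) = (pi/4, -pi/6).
K = 1/4

Coefficients of the first fundamental form: E = 4, F = 0, G = 4*sin(u)^2.
Coefficients of the second fundamental form: L = -2*sin(u)/Abs(sin(u)), M = 0, N = -2*sin(u)^3/Abs(sin(u)).
Assemble K = (LN − M²)/(EG − F²) = 1/4. At (u, v) = (pi/4, -pi/6): K = 1/4.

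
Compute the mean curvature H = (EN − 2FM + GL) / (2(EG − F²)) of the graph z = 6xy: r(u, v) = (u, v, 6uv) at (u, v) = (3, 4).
H = -2592*sqrt(901)/811801

With E = 36*v^2 + 1, F = 36*u*v, G = 36*u^2 + 1, L = 0, M = 6/sqrt(36*u^2 + 36*v^2 + 1), N = 0, assemble
  H = (EN − 2FM + GL) / (2(EG − F²)) = -216*u*v/(36*u^2 + 36*v^2 + 1)^(3/2).
At (u, v) = (3, 4): H = -2592*sqrt(901)/811801.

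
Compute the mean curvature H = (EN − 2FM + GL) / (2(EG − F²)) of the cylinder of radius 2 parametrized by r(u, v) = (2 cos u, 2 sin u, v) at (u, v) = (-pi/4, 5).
H = -1/4

With E = 4, F = 0, G = 1, L = -2, M = 0, N = 0, assemble
  H = (EN − 2FM + GL) / (2(EG − F²)) = -1/4.
At (u, v) = (-pi/4, 5): H = -1/4.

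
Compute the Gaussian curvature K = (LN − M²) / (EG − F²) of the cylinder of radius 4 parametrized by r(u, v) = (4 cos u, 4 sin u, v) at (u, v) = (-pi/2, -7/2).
K = 0

Coefficients of the first fundamental form: E = 16, F = 0, G = 1.
Coefficients of the second fundamental form: L = -4, M = 0, N = 0.
Assemble K = (LN − M²)/(EG − F²) = 0. At (u, v) = (-pi/2, -7/2): K = 0.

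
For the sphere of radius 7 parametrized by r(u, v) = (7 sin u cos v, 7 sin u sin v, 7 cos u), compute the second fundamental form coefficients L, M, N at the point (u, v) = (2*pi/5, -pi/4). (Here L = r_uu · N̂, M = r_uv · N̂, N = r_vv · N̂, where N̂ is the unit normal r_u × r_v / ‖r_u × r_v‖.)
L = -7;  M = 0;  N = -35/8 - 7*sqrt(5)/8

Compute the unit normal N̂(u, v) = (sin(u)^2*cos(v)/Abs(sin(u)), sin(u)^2*sin(v)/Abs(sin(u)), sin(2*u)/(2*Abs(sin(u)))), and the second partials r_uu, r_uv, r_vv. Take dot products:
  L(u, v) = r_uu · N̂ = -7*sin(u)/Abs(sin(u)),
  M(u, v) = r_uv · N̂ = 0,
  N(u, v) = r_vv · N̂ = -7*sin(u)^3/Abs(sin(u)).
Evaluating at (u, v) = (2*pi/5, -pi/4):
  L = -7, M = 0, N = -35/8 - 7*sqrt(5)/8.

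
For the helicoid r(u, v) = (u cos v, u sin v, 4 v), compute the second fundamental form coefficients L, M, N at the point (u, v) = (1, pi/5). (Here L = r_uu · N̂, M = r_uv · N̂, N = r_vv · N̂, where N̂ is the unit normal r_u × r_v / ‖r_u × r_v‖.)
L = 0;  M = -4*sqrt(17)/17;  N = 0

Compute the unit normal N̂(u, v) = (4*sin(v)/sqrt(u^2 + 16), -4*cos(v)/sqrt(u^2 + 16), u/sqrt(u^2 + 16)), and the second partials r_uu, r_uv, r_vv. Take dot products:
  L(u, v) = r_uu · N̂ = 0,
  M(u, v) = r_uv · N̂ = -4/sqrt(u^2 + 16),
  N(u, v) = r_vv · N̂ = 0.
Evaluating at (u, v) = (1, pi/5):
  L = 0, M = -4*sqrt(17)/17, N = 0.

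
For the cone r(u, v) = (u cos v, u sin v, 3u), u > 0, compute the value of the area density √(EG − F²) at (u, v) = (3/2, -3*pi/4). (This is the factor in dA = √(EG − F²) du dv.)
√(EG − F²)|_{(3/2, -3*pi/4)} = 3*sqrt(10)/2

E = 10, F = 0, G = u^2, so EG − F² = 10*u^2. Taking the positive square root: √(EG − F²) = sqrt(10)*Abs(u). At (u, v) = (3/2, -3*pi/4): 3*sqrt(10)/2.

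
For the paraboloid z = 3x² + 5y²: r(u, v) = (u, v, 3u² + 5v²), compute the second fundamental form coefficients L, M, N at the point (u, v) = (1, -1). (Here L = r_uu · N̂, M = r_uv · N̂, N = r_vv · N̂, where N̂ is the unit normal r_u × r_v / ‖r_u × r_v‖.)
L = 6*sqrt(137)/137;  M = 0;  N = 10*sqrt(137)/137

Compute the unit normal N̂(u, v) = (-6*u/sqrt(36*u^2 + 100*v^2 + 1), -10*v/sqrt(36*u^2 + 100*v^2 + 1), 1/sqrt(36*u^2 + 100*v^2 + 1)), and the second partials r_uu, r_uv, r_vv. Take dot products:
  L(u, v) = r_uu · N̂ = 6/sqrt(36*u^2 + 100*v^2 + 1),
  M(u, v) = r_uv · N̂ = 0,
  N(u, v) = r_vv · N̂ = 10/sqrt(36*u^2 + 100*v^2 + 1).
Evaluating at (u, v) = (1, -1):
  L = 6*sqrt(137)/137, M = 0, N = 10*sqrt(137)/137.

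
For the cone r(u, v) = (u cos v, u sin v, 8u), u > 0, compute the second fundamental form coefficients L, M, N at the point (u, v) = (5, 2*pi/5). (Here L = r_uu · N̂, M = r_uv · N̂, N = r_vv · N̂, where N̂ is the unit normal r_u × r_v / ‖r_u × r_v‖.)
L = 0;  M = 0;  N = 8*sqrt(65)/13

Compute the unit normal N̂(u, v) = (-8*sqrt(65)*u*cos(v)/(65*Abs(u)), -8*sqrt(65)*u*sin(v)/(65*Abs(u)), sqrt(65)*u/(65*Abs(u))), and the second partials r_uu, r_uv, r_vv. Take dot products:
  L(u, v) = r_uu · N̂ = 0,
  M(u, v) = r_uv · N̂ = 0,
  N(u, v) = r_vv · N̂ = 8*sqrt(65)*u^2/(65*Abs(u)).
Evaluating at (u, v) = (5, 2*pi/5):
  L = 0, M = 0, N = 8*sqrt(65)/13.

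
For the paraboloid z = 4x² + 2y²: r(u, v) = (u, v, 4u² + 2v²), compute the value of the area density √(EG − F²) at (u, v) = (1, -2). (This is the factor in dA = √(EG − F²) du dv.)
√(EG − F²)|_{(1, -2)} = sqrt(129)

E = 64*u^2 + 1, F = 32*u*v, G = 16*v^2 + 1, so EG − F² = 64*u^2 + 16*v^2 + 1. Taking the positive square root: √(EG − F²) = sqrt(64*u^2 + 16*v^2 + 1). At (u, v) = (1, -2): sqrt(129).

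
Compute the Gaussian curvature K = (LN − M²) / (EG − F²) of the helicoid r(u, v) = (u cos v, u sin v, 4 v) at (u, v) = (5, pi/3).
K = -16/1681

Coefficients of the first fundamental form: E = 1, F = 0, G = u^2 + 16.
Coefficients of the second fundamental form: L = 0, M = -4/sqrt(u^2 + 16), N = 0.
Assemble K = (LN − M²)/(EG − F²) = -16/(u^2 + 16)^2. At (u, v) = (5, pi/3): K = -16/1681.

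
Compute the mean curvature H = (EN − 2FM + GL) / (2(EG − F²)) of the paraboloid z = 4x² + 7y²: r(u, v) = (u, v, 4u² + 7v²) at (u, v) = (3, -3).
H = 11099*sqrt(2341)/5480281

With E = 64*u^2 + 1, F = 112*u*v, G = 196*v^2 + 1, L = 8/sqrt(64*u^2 + 196*v^2 + 1), M = 0, N = 14/sqrt(64*u^2 + 196*v^2 + 1), assemble
  H = (EN − 2FM + GL) / (2(EG − F²)) = (448*u^2 + 784*v^2 + 11)/(64*u^2 + 196*v^2 + 1)^(3/2).
At (u, v) = (3, -3): H = 11099*sqrt(2341)/5480281.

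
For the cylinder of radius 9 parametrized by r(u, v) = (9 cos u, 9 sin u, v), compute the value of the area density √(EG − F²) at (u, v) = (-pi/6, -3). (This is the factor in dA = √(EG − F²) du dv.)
√(EG − F²)|_{(-pi/6, -3)} = 9

E = 81, F = 0, G = 1, so EG − F² = 81. Taking the positive square root: √(EG − F²) = 9. At (u, v) = (-pi/6, -3): 9.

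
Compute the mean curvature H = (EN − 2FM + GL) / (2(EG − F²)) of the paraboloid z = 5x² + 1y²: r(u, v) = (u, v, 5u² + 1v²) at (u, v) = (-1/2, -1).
H = 17*sqrt(30)/300

With E = 100*u^2 + 1, F = 20*u*v, G = 4*v^2 + 1, L = 10/sqrt(100*u^2 + 4*v^2 + 1), M = 0, N = 2/sqrt(100*u^2 + 4*v^2 + 1), assemble
  H = (EN − 2FM + GL) / (2(EG − F²)) = 2*(50*u^2 + 10*v^2 + 3)/(100*u^2 + 4*v^2 + 1)^(3/2).
At (u, v) = (-1/2, -1): H = 17*sqrt(30)/300.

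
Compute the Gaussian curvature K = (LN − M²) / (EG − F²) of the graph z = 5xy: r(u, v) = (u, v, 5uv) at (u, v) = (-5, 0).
K = -25/391876

Coefficients of the first fundamental form: E = 25*v^2 + 1, F = 25*u*v, G = 25*u^2 + 1.
Coefficients of the second fundamental form: L = 0, M = 5/sqrt(25*u^2 + 25*v^2 + 1), N = 0.
Assemble K = (LN − M²)/(EG − F²) = -25/(625*u^4 + 1250*u^2*v^2 + 50*u^2 + 625*v^4 + 50*v^2 + 1). At (u, v) = (-5, 0): K = -25/391876.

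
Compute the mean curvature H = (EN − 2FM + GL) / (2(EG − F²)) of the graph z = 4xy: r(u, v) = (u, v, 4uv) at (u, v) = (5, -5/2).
H = 800*sqrt(501)/251001

With E = 16*v^2 + 1, F = 16*u*v, G = 16*u^2 + 1, L = 0, M = 4/sqrt(16*u^2 + 16*v^2 + 1), N = 0, assemble
  H = (EN − 2FM + GL) / (2(EG − F²)) = -64*u*v/(16*u^2 + 16*v^2 + 1)^(3/2).
At (u, v) = (5, -5/2): H = 800*sqrt(501)/251001.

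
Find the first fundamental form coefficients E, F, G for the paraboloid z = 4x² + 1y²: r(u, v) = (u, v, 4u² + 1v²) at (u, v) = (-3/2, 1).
E = 145;  F = -24;  G = 5

Partials: r_u = (1, 0, 8*u), r_v = (0, 1, 2*v). As functions of (u, v):
  E = r_u · r_u = 64*u^2 + 1,
  F = r_u · r_v = 16*u*v,
  G = r_v · r_v = 4*v^2 + 1.
Evaluating at (u, v) = (-3/2, 1): E = 145, F = -24, G = 5.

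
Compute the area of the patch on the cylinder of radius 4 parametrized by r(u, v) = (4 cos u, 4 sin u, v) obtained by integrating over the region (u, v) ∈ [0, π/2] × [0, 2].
Area = 4*pi

Area = ∫∫ √(EG − F²) du dv with √(EG − F²) = 4. Integrating over [0, π/2] × [0, 2] gives 4*pi.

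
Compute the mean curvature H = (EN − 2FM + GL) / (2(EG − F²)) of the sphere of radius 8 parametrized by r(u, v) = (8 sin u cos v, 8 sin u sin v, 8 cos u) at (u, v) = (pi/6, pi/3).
H = -1/8

With E = 64, F = 0, G = 64*sin(u)^2, L = -8*sin(u)/Abs(sin(u)), M = 0, N = -8*sin(u)^3/Abs(sin(u)), assemble
  H = (EN − 2FM + GL) / (2(EG − F²)) = -sin(u)/(8*Abs(sin(u))).
At (u, v) = (pi/6, pi/3): H = -1/8.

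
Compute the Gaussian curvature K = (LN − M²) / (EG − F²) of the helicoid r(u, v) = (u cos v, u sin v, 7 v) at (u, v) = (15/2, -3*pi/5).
K = -784/177241

Coefficients of the first fundamental form: E = 1, F = 0, G = u^2 + 49.
Coefficients of the second fundamental form: L = 0, M = -7/sqrt(u^2 + 49), N = 0.
Assemble K = (LN − M²)/(EG − F²) = -49/(u^2 + 49)^2. At (u, v) = (15/2, -3*pi/5): K = -784/177241.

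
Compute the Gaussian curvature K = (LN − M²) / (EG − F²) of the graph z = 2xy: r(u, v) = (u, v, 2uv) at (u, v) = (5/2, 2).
K = -1/441

Coefficients of the first fundamental form: E = 4*v^2 + 1, F = 4*u*v, G = 4*u^2 + 1.
Coefficients of the second fundamental form: L = 0, M = 2/sqrt(4*u^2 + 4*v^2 + 1), N = 0.
Assemble K = (LN − M²)/(EG − F²) = -4/(16*u^4 + 32*u^2*v^2 + 8*u^2 + 16*v^4 + 8*v^2 + 1). At (u, v) = (5/2, 2): K = -1/441.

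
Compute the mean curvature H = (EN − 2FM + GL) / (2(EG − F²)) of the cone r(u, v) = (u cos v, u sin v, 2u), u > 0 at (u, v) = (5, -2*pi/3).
H = sqrt(5)/25

With E = 5, F = 0, G = u^2, L = 0, M = 0, N = 2*sqrt(5)*u^2/(5*Abs(u)), assemble
  H = (EN − 2FM + GL) / (2(EG − F²)) = sqrt(5)/(5*Abs(u)).
At (u, v) = (5, -2*pi/3): H = sqrt(5)/25.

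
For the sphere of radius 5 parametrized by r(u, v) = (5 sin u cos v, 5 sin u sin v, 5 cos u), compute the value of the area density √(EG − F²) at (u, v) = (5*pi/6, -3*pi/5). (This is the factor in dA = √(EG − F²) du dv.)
√(EG − F²)|_{(5*pi/6, -3*pi/5)} = 25/2

E = 25, F = 0, G = 25*sin(u)^2, so EG − F² = 625*sin(u)^2. Taking the positive square root: √(EG − F²) = 25*Abs(sin(u)). At (u, v) = (5*pi/6, -3*pi/5): 25/2.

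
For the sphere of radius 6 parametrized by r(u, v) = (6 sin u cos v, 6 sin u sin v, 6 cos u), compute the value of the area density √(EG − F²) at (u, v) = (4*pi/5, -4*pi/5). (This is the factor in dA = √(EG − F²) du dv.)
√(EG − F²)|_{(4*pi/5, -4*pi/5)} = 9*sqrt(10 - 2*sqrt(5))

E = 36, F = 0, G = 36*sin(u)^2, so EG − F² = 1296*sin(u)^2. Taking the positive square root: √(EG − F²) = 36*Abs(sin(u)). At (u, v) = (4*pi/5, -4*pi/5): 9*sqrt(10 - 2*sqrt(5)).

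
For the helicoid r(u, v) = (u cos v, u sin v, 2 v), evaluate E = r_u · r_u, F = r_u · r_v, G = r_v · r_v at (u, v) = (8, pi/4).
E = 1;  F = 0;  G = 68

Partials: r_u = (cos(v), sin(v), 0), r_v = (-u*sin(v), u*cos(v), 2). As functions of (u, v):
  E = r_u · r_u = 1,
  F = r_u · r_v = 0,
  G = r_v · r_v = u^2 + 4.
Evaluating at (u, v) = (8, pi/4): E = 1, F = 0, G = 68.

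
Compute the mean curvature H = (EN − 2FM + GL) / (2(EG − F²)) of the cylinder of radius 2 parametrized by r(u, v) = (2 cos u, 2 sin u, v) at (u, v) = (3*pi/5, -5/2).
H = -1/4

With E = 4, F = 0, G = 1, L = -2, M = 0, N = 0, assemble
  H = (EN − 2FM + GL) / (2(EG − F²)) = -1/4.
At (u, v) = (3*pi/5, -5/2): H = -1/4.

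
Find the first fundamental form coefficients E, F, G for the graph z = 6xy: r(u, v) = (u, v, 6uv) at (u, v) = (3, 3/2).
E = 82;  F = 162;  G = 325

Partials: r_u = (1, 0, 6*v), r_v = (0, 1, 6*u). As functions of (u, v):
  E = r_u · r_u = 36*v^2 + 1,
  F = r_u · r_v = 36*u*v,
  G = r_v · r_v = 36*u^2 + 1.
Evaluating at (u, v) = (3, 3/2): E = 82, F = 162, G = 325.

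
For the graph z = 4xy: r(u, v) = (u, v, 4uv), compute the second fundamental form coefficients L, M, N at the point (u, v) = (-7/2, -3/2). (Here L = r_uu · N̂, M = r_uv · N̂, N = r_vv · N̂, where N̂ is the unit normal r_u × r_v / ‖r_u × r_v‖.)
L = 0;  M = 4*sqrt(233)/233;  N = 0

Compute the unit normal N̂(u, v) = (-4*v/sqrt(16*u^2 + 16*v^2 + 1), -4*u/sqrt(16*u^2 + 16*v^2 + 1), 1/sqrt(16*u^2 + 16*v^2 + 1)), and the second partials r_uu, r_uv, r_vv. Take dot products:
  L(u, v) = r_uu · N̂ = 0,
  M(u, v) = r_uv · N̂ = 4/sqrt(16*u^2 + 16*v^2 + 1),
  N(u, v) = r_vv · N̂ = 0.
Evaluating at (u, v) = (-7/2, -3/2):
  L = 0, M = 4*sqrt(233)/233, N = 0.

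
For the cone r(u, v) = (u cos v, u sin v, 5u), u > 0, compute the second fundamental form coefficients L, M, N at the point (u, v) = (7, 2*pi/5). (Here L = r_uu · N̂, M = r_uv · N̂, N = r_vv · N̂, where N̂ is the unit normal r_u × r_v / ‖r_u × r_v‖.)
L = 0;  M = 0;  N = 35*sqrt(26)/26

Compute the unit normal N̂(u, v) = (-5*sqrt(26)*u*cos(v)/(26*Abs(u)), -5*sqrt(26)*u*sin(v)/(26*Abs(u)), sqrt(26)*u/(26*Abs(u))), and the second partials r_uu, r_uv, r_vv. Take dot products:
  L(u, v) = r_uu · N̂ = 0,
  M(u, v) = r_uv · N̂ = 0,
  N(u, v) = r_vv · N̂ = 5*sqrt(26)*u^2/(26*Abs(u)).
Evaluating at (u, v) = (7, 2*pi/5):
  L = 0, M = 0, N = 35*sqrt(26)/26.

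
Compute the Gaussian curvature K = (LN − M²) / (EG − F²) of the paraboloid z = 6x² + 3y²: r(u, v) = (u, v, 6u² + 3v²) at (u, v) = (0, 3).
K = 72/105625

Coefficients of the first fundamental form: E = 144*u^2 + 1, F = 72*u*v, G = 36*v^2 + 1.
Coefficients of the second fundamental form: L = 12/sqrt(144*u^2 + 36*v^2 + 1), M = 0, N = 6/sqrt(144*u^2 + 36*v^2 + 1).
Assemble K = (LN − M²)/(EG − F²) = 72/(20736*u^4 + 10368*u^2*v^2 + 288*u^2 + 1296*v^4 + 72*v^2 + 1). At (u, v) = (0, 3): K = 72/105625.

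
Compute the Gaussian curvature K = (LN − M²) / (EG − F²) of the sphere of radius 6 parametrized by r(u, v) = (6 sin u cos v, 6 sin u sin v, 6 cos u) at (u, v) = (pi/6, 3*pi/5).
K = 1/36

Coefficients of the first fundamental form: E = 36, F = 0, G = 36*sin(u)^2.
Coefficients of the second fundamental form: L = -6*sin(u)/Abs(sin(u)), M = 0, N = -6*sin(u)^3/Abs(sin(u)).
Assemble K = (LN − M²)/(EG − F²) = 1/36. At (u, v) = (pi/6, 3*pi/5): K = 1/36.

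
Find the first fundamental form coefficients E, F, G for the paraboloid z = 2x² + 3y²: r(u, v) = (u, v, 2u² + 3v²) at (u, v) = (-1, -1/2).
E = 17;  F = 12;  G = 10

Partials: r_u = (1, 0, 4*u), r_v = (0, 1, 6*v). As functions of (u, v):
  E = r_u · r_u = 16*u^2 + 1,
  F = r_u · r_v = 24*u*v,
  G = r_v · r_v = 36*v^2 + 1.
Evaluating at (u, v) = (-1, -1/2): E = 17, F = 12, G = 10.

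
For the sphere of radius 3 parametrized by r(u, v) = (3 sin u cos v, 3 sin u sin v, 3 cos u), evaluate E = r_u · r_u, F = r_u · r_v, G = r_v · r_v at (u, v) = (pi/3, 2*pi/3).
E = 9;  F = 0;  G = 27/4

Partials: r_u = (3*cos(u)*cos(v), 3*sin(v)*cos(u), -3*sin(u)), r_v = (-3*sin(u)*sin(v), 3*sin(u)*cos(v), 0). As functions of (u, v):
  E = r_u · r_u = 9,
  F = r_u · r_v = 0,
  G = r_v · r_v = 9*sin(u)^2.
Evaluating at (u, v) = (pi/3, 2*pi/3): E = 9, F = 0, G = 27/4.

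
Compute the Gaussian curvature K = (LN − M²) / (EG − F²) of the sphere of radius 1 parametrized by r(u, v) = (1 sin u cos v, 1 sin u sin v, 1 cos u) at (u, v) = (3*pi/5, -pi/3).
K = 1

Coefficients of the first fundamental form: E = 1, F = 0, G = sin(u)^2.
Coefficients of the second fundamental form: L = -sin(u)/Abs(sin(u)), M = 0, N = -sin(u)^3/Abs(sin(u)).
Assemble K = (LN − M²)/(EG − F²) = 1. At (u, v) = (3*pi/5, -pi/3): K = 1.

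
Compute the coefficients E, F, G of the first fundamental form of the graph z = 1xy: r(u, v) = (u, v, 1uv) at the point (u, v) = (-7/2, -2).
E = 5;  F = 7;  G = 53/4

Partials: r_u = (1, 0, v), r_v = (0, 1, u). As functions of (u, v):
  E = r_u · r_u = v^2 + 1,
  F = r_u · r_v = u*v,
  G = r_v · r_v = u^2 + 1.
Evaluating at (u, v) = (-7/2, -2): E = 5, F = 7, G = 53/4.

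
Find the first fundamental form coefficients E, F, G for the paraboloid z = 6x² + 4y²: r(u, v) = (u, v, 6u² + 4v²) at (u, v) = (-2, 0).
E = 577;  F = 0;  G = 1

Partials: r_u = (1, 0, 12*u), r_v = (0, 1, 8*v). As functions of (u, v):
  E = r_u · r_u = 144*u^2 + 1,
  F = r_u · r_v = 96*u*v,
  G = r_v · r_v = 64*v^2 + 1.
Evaluating at (u, v) = (-2, 0): E = 577, F = 0, G = 1.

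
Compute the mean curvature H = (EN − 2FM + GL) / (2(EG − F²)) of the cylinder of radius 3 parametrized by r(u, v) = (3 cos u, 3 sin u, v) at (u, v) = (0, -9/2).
H = -1/6

With E = 9, F = 0, G = 1, L = -3, M = 0, N = 0, assemble
  H = (EN − 2FM + GL) / (2(EG − F²)) = -1/6.
At (u, v) = (0, -9/2): H = -1/6.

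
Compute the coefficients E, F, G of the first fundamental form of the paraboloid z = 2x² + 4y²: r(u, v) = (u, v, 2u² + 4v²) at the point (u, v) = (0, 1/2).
E = 1;  F = 0;  G = 17

Partials: r_u = (1, 0, 4*u), r_v = (0, 1, 8*v). As functions of (u, v):
  E = r_u · r_u = 16*u^2 + 1,
  F = r_u · r_v = 32*u*v,
  G = r_v · r_v = 64*v^2 + 1.
Evaluating at (u, v) = (0, 1/2): E = 1, F = 0, G = 17.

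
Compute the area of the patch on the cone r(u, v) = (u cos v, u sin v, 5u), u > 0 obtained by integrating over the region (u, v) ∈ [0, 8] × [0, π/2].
Area = 16*sqrt(26)*pi

Area = ∫∫ √(EG − F²) du dv with √(EG − F²) = sqrt(26)*Abs(u). Integrating over [0, 8] × [0, π/2] gives 16*sqrt(26)*pi.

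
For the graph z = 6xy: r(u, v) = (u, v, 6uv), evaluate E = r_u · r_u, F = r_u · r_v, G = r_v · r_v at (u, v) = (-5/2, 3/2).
E = 82;  F = -135;  G = 226

Partials: r_u = (1, 0, 6*v), r_v = (0, 1, 6*u). As functions of (u, v):
  E = r_u · r_u = 36*v^2 + 1,
  F = r_u · r_v = 36*u*v,
  G = r_v · r_v = 36*u^2 + 1.
Evaluating at (u, v) = (-5/2, 3/2): E = 82, F = -135, G = 226.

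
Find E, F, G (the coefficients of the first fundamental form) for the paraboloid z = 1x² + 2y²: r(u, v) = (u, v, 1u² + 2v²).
E = 4*u^2 + 1;  F = 8*u*v;  G = 16*v^2 + 1

Compute partials: r_u = (1, 0, 2*u), r_v = (0, 1, 4*v). Then
  E = r_u · r_u = 4*u^2 + 1,
  F = r_u · r_v = 8*u*v,
  G = r_v · r_v = 16*v^2 + 1.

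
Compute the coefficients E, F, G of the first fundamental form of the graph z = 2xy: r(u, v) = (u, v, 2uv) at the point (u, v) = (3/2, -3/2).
E = 10;  F = -9;  G = 10

Partials: r_u = (1, 0, 2*v), r_v = (0, 1, 2*u). As functions of (u, v):
  E = r_u · r_u = 4*v^2 + 1,
  F = r_u · r_v = 4*u*v,
  G = r_v · r_v = 4*u^2 + 1.
Evaluating at (u, v) = (3/2, -3/2): E = 10, F = -9, G = 10.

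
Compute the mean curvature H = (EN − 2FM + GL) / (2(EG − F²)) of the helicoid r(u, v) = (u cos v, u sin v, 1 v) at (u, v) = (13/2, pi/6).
H = 0

With E = 1, F = 0, G = u^2 + 1, L = 0, M = -1/sqrt(u^2 + 1), N = 0, assemble
  H = (EN − 2FM + GL) / (2(EG − F²)) = 0.
At (u, v) = (13/2, pi/6): H = 0.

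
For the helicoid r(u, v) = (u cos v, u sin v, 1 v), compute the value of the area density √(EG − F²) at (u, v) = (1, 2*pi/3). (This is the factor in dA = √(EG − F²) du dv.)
√(EG − F²)|_{(1, 2*pi/3)} = sqrt(2)

E = 1, F = 0, G = u^2 + 1, so EG − F² = u^2 + 1. Taking the positive square root: √(EG − F²) = sqrt(u^2 + 1). At (u, v) = (1, 2*pi/3): sqrt(2).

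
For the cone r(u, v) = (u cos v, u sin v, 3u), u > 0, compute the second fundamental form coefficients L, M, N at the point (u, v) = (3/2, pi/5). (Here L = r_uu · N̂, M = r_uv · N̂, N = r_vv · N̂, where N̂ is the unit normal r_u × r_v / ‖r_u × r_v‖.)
L = 0;  M = 0;  N = 9*sqrt(10)/20

Compute the unit normal N̂(u, v) = (-3*sqrt(10)*u*cos(v)/(10*Abs(u)), -3*sqrt(10)*u*sin(v)/(10*Abs(u)), sqrt(10)*u/(10*Abs(u))), and the second partials r_uu, r_uv, r_vv. Take dot products:
  L(u, v) = r_uu · N̂ = 0,
  M(u, v) = r_uv · N̂ = 0,
  N(u, v) = r_vv · N̂ = 3*sqrt(10)*u^2/(10*Abs(u)).
Evaluating at (u, v) = (3/2, pi/5):
  L = 0, M = 0, N = 9*sqrt(10)/20.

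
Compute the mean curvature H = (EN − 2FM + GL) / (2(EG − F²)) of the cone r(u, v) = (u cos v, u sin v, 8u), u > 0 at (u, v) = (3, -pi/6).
H = 4*sqrt(65)/195

With E = 65, F = 0, G = u^2, L = 0, M = 0, N = 8*sqrt(65)*u^2/(65*Abs(u)), assemble
  H = (EN − 2FM + GL) / (2(EG − F²)) = 4*sqrt(65)/(65*Abs(u)).
At (u, v) = (3, -pi/6): H = 4*sqrt(65)/195.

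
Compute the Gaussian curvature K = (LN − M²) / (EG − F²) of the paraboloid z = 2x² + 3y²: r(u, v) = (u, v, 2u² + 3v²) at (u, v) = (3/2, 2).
K = 24/32761

Coefficients of the first fundamental form: E = 16*u^2 + 1, F = 24*u*v, G = 36*v^2 + 1.
Coefficients of the second fundamental form: L = 4/sqrt(16*u^2 + 36*v^2 + 1), M = 0, N = 6/sqrt(16*u^2 + 36*v^2 + 1).
Assemble K = (LN − M²)/(EG − F²) = 24/(256*u^4 + 1152*u^2*v^2 + 32*u^2 + 1296*v^4 + 72*v^2 + 1). At (u, v) = (3/2, 2): K = 24/32761.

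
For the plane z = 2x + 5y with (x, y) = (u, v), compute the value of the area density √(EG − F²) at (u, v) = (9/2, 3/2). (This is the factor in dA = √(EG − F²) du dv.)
√(EG − F²)|_{(9/2, 3/2)} = sqrt(30)

E = 5, F = 10, G = 26, so EG − F² = 30. Taking the positive square root: √(EG − F²) = sqrt(30). At (u, v) = (9/2, 3/2): sqrt(30).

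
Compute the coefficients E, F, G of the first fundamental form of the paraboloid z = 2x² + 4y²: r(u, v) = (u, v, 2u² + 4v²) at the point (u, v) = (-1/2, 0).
E = 5;  F = 0;  G = 1

Partials: r_u = (1, 0, 4*u), r_v = (0, 1, 8*v). As functions of (u, v):
  E = r_u · r_u = 16*u^2 + 1,
  F = r_u · r_v = 32*u*v,
  G = r_v · r_v = 64*v^2 + 1.
Evaluating at (u, v) = (-1/2, 0): E = 5, F = 0, G = 1.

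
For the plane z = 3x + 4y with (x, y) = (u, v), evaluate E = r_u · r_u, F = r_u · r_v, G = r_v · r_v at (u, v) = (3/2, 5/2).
E = 10;  F = 12;  G = 17

Partials: r_u = (1, 0, 3), r_v = (0, 1, 4). As functions of (u, v):
  E = r_u · r_u = 10,
  F = r_u · r_v = 12,
  G = r_v · r_v = 17.
Evaluating at (u, v) = (3/2, 5/2): E = 10, F = 12, G = 17.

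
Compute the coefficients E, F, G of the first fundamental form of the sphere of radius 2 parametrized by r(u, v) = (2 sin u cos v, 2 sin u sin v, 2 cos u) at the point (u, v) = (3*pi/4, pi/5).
E = 4;  F = 0;  G = 2

Partials: r_u = (2*cos(u)*cos(v), 2*sin(v)*cos(u), -2*sin(u)), r_v = (-2*sin(u)*sin(v), 2*sin(u)*cos(v), 0). As functions of (u, v):
  E = r_u · r_u = 4,
  F = r_u · r_v = 0,
  G = r_v · r_v = 4*sin(u)^2.
Evaluating at (u, v) = (3*pi/4, pi/5): E = 4, F = 0, G = 2.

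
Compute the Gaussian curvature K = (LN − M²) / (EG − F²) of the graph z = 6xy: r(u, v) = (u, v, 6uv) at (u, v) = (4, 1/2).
K = -9/85849

Coefficients of the first fundamental form: E = 36*v^2 + 1, F = 36*u*v, G = 36*u^2 + 1.
Coefficients of the second fundamental form: L = 0, M = 6/sqrt(36*u^2 + 36*v^2 + 1), N = 0.
Assemble K = (LN − M²)/(EG − F²) = -36/(1296*u^4 + 2592*u^2*v^2 + 72*u^2 + 1296*v^4 + 72*v^2 + 1). At (u, v) = (4, 1/2): K = -9/85849.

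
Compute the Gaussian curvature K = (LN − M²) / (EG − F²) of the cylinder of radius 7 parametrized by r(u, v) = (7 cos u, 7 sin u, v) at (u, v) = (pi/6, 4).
K = 0

Coefficients of the first fundamental form: E = 49, F = 0, G = 1.
Coefficients of the second fundamental form: L = -7, M = 0, N = 0.
Assemble K = (LN − M²)/(EG − F²) = 0. At (u, v) = (pi/6, 4): K = 0.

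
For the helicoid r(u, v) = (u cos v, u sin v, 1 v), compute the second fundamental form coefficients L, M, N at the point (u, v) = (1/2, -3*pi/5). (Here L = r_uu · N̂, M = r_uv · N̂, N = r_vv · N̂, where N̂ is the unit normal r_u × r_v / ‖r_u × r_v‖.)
L = 0;  M = -2*sqrt(5)/5;  N = 0

Compute the unit normal N̂(u, v) = (sin(v)/sqrt(u^2 + 1), -cos(v)/sqrt(u^2 + 1), u/sqrt(u^2 + 1)), and the second partials r_uu, r_uv, r_vv. Take dot products:
  L(u, v) = r_uu · N̂ = 0,
  M(u, v) = r_uv · N̂ = -1/sqrt(u^2 + 1),
  N(u, v) = r_vv · N̂ = 0.
Evaluating at (u, v) = (1/2, -3*pi/5):
  L = 0, M = -2*sqrt(5)/5, N = 0.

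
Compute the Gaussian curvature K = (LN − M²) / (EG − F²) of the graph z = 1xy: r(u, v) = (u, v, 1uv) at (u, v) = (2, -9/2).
K = -16/10201

Coefficients of the first fundamental form: E = v^2 + 1, F = u*v, G = u^2 + 1.
Coefficients of the second fundamental form: L = 0, M = 1/sqrt(u^2 + v^2 + 1), N = 0.
Assemble K = (LN − M²)/(EG − F²) = 1/((u^2*v^2 - (u^2 + 1)*(v^2 + 1))*(u^2 + v^2 + 1)). At (u, v) = (2, -9/2): K = -16/10201.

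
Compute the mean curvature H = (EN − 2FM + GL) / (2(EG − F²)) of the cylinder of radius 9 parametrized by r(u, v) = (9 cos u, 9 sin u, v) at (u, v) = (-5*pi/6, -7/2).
H = -1/18

With E = 81, F = 0, G = 1, L = -9, M = 0, N = 0, assemble
  H = (EN − 2FM + GL) / (2(EG − F²)) = -1/18.
At (u, v) = (-5*pi/6, -7/2): H = -1/18.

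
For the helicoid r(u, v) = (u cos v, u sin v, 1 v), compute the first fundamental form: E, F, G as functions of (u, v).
E = 1;  F = 0;  G = u^2 + 1

Compute partials: r_u = (cos(v), sin(v), 0), r_v = (-u*sin(v), u*cos(v), 1). Then
  E = r_u · r_u = 1,
  F = r_u · r_v = 0,
  G = r_v · r_v = u^2 + 1.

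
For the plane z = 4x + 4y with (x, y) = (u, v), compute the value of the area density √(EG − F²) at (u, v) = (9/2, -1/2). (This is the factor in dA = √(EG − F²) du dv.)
√(EG − F²)|_{(9/2, -1/2)} = sqrt(33)

E = 17, F = 16, G = 17, so EG − F² = 33. Taking the positive square root: √(EG − F²) = sqrt(33). At (u, v) = (9/2, -1/2): sqrt(33).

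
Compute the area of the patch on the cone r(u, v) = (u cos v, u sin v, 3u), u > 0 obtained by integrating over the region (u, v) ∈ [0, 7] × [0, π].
Area = 49*sqrt(10)*pi/2

Area = ∫∫ √(EG − F²) du dv with √(EG − F²) = sqrt(10)*Abs(u). Integrating over [0, 7] × [0, π] gives 49*sqrt(10)*pi/2.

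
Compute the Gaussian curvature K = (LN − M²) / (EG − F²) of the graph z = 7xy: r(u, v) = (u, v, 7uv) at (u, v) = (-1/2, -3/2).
K = -196/61009

Coefficients of the first fundamental form: E = 49*v^2 + 1, F = 49*u*v, G = 49*u^2 + 1.
Coefficients of the second fundamental form: L = 0, M = 7/sqrt(49*u^2 + 49*v^2 + 1), N = 0.
Assemble K = (LN − M²)/(EG − F²) = -49/(2401*u^4 + 4802*u^2*v^2 + 98*u^2 + 2401*v^4 + 98*v^2 + 1). At (u, v) = (-1/2, -3/2): K = -196/61009.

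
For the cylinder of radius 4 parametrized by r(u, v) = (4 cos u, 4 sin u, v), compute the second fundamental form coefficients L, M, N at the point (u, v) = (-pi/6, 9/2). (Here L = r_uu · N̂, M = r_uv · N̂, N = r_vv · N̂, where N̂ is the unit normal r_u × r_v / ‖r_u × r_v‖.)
L = -4;  M = 0;  N = 0

Compute the unit normal N̂(u, v) = (cos(u), sin(u), 0), and the second partials r_uu, r_uv, r_vv. Take dot products:
  L(u, v) = r_uu · N̂ = -4,
  M(u, v) = r_uv · N̂ = 0,
  N(u, v) = r_vv · N̂ = 0.
Evaluating at (u, v) = (-pi/6, 9/2):
  L = -4, M = 0, N = 0.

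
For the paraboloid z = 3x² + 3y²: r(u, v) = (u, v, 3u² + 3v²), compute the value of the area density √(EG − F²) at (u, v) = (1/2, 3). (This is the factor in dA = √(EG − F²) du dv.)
√(EG − F²)|_{(1/2, 3)} = sqrt(334)

E = 36*u^2 + 1, F = 36*u*v, G = 36*v^2 + 1, so EG − F² = 36*u^2 + 36*v^2 + 1. Taking the positive square root: √(EG − F²) = sqrt(36*u^2 + 36*v^2 + 1). At (u, v) = (1/2, 3): sqrt(334).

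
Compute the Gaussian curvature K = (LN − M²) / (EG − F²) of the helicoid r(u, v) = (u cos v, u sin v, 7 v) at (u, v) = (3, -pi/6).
K = -49/3364

Coefficients of the first fundamental form: E = 1, F = 0, G = u^2 + 49.
Coefficients of the second fundamental form: L = 0, M = -7/sqrt(u^2 + 49), N = 0.
Assemble K = (LN − M²)/(EG − F²) = -49/(u^2 + 49)^2. At (u, v) = (3, -pi/6): K = -49/3364.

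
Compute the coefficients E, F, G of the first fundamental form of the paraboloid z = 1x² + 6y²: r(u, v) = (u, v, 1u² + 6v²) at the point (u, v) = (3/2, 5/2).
E = 10;  F = 90;  G = 901

Partials: r_u = (1, 0, 2*u), r_v = (0, 1, 12*v). As functions of (u, v):
  E = r_u · r_u = 4*u^2 + 1,
  F = r_u · r_v = 24*u*v,
  G = r_v · r_v = 144*v^2 + 1.
Evaluating at (u, v) = (3/2, 5/2): E = 10, F = 90, G = 901.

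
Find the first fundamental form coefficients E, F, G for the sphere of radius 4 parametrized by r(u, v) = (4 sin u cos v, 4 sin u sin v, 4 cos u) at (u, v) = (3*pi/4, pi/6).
E = 16;  F = 0;  G = 8

Partials: r_u = (4*cos(u)*cos(v), 4*sin(v)*cos(u), -4*sin(u)), r_v = (-4*sin(u)*sin(v), 4*sin(u)*cos(v), 0). As functions of (u, v):
  E = r_u · r_u = 16,
  F = r_u · r_v = 0,
  G = r_v · r_v = 16*sin(u)^2.
Evaluating at (u, v) = (3*pi/4, pi/6): E = 16, F = 0, G = 8.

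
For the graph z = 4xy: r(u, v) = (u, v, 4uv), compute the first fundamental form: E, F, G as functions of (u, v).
E = 16*v^2 + 1;  F = 16*u*v;  G = 16*u^2 + 1

Compute partials: r_u = (1, 0, 4*v), r_v = (0, 1, 4*u). Then
  E = r_u · r_u = 16*v^2 + 1,
  F = r_u · r_v = 16*u*v,
  G = r_v · r_v = 16*u^2 + 1.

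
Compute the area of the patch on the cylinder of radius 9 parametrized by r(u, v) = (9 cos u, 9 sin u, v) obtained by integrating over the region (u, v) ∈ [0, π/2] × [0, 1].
Area = 9*pi/2

Area = ∫∫ √(EG − F²) du dv with √(EG − F²) = 9. Integrating over [0, π/2] × [0, 1] gives 9*pi/2.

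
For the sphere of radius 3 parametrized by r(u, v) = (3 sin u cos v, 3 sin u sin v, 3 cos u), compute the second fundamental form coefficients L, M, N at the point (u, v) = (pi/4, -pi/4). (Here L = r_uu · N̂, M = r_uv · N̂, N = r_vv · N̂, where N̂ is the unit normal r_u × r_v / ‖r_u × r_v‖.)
L = -3;  M = 0;  N = -3/2

Compute the unit normal N̂(u, v) = (sin(u)^2*cos(v)/Abs(sin(u)), sin(u)^2*sin(v)/Abs(sin(u)), sin(2*u)/(2*Abs(sin(u)))), and the second partials r_uu, r_uv, r_vv. Take dot products:
  L(u, v) = r_uu · N̂ = -3*sin(u)/Abs(sin(u)),
  M(u, v) = r_uv · N̂ = 0,
  N(u, v) = r_vv · N̂ = -3*sin(u)^3/Abs(sin(u)).
Evaluating at (u, v) = (pi/4, -pi/4):
  L = -3, M = 0, N = -3/2.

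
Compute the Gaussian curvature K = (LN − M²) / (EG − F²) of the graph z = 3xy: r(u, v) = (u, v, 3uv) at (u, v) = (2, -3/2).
K = -144/52441

Coefficients of the first fundamental form: E = 9*v^2 + 1, F = 9*u*v, G = 9*u^2 + 1.
Coefficients of the second fundamental form: L = 0, M = 3/sqrt(9*u^2 + 9*v^2 + 1), N = 0.
Assemble K = (LN − M²)/(EG − F²) = -9/(81*u^4 + 162*u^2*v^2 + 18*u^2 + 81*v^4 + 18*v^2 + 1). At (u, v) = (2, -3/2): K = -144/52441.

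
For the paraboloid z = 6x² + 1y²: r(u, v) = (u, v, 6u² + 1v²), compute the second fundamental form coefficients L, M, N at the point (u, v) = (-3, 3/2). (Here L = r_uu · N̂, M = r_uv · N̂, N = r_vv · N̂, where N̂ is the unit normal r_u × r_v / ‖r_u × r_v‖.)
L = 6*sqrt(1306)/653;  M = 0;  N = sqrt(1306)/653

Compute the unit normal N̂(u, v) = (-12*u/sqrt(144*u^2 + 4*v^2 + 1), -2*v/sqrt(144*u^2 + 4*v^2 + 1), 1/sqrt(144*u^2 + 4*v^2 + 1)), and the second partials r_uu, r_uv, r_vv. Take dot products:
  L(u, v) = r_uu · N̂ = 12/sqrt(144*u^2 + 4*v^2 + 1),
  M(u, v) = r_uv · N̂ = 0,
  N(u, v) = r_vv · N̂ = 2/sqrt(144*u^2 + 4*v^2 + 1).
Evaluating at (u, v) = (-3, 3/2):
  L = 6*sqrt(1306)/653, M = 0, N = sqrt(1306)/653.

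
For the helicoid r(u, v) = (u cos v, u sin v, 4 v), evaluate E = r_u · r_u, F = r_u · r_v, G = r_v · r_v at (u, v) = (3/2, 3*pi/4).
E = 1;  F = 0;  G = 73/4

Partials: r_u = (cos(v), sin(v), 0), r_v = (-u*sin(v), u*cos(v), 4). As functions of (u, v):
  E = r_u · r_u = 1,
  F = r_u · r_v = 0,
  G = r_v · r_v = u^2 + 16.
Evaluating at (u, v) = (3/2, 3*pi/4): E = 1, F = 0, G = 73/4.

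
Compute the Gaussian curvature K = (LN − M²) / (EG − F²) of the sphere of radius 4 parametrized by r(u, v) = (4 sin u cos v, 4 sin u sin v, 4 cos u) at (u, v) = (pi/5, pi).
K = 1/16

Coefficients of the first fundamental form: E = 16, F = 0, G = 16*sin(u)^2.
Coefficients of the second fundamental form: L = -4*sin(u)/Abs(sin(u)), M = 0, N = -4*sin(u)^3/Abs(sin(u)).
Assemble K = (LN − M²)/(EG − F²) = 1/16. At (u, v) = (pi/5, pi): K = 1/16.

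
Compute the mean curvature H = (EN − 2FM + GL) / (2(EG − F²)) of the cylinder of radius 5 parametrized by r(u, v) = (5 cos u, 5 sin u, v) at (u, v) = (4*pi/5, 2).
H = -1/10

With E = 25, F = 0, G = 1, L = -5, M = 0, N = 0, assemble
  H = (EN − 2FM + GL) / (2(EG − F²)) = -1/10.
At (u, v) = (4*pi/5, 2): H = -1/10.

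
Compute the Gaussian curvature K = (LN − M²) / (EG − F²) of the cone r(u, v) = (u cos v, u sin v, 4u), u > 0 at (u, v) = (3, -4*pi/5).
K = 0

Coefficients of the first fundamental form: E = 17, F = 0, G = u^2.
Coefficients of the second fundamental form: L = 0, M = 0, N = 4*sqrt(17)*u^2/(17*Abs(u)).
Assemble K = (LN − M²)/(EG − F²) = 0. At (u, v) = (3, -4*pi/5): K = 0.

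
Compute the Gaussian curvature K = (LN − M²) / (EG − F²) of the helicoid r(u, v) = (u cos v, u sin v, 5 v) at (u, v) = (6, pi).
K = -25/3721

Coefficients of the first fundamental form: E = 1, F = 0, G = u^2 + 25.
Coefficients of the second fundamental form: L = 0, M = -5/sqrt(u^2 + 25), N = 0.
Assemble K = (LN − M²)/(EG − F²) = -25/(u^2 + 25)^2. At (u, v) = (6, pi): K = -25/3721.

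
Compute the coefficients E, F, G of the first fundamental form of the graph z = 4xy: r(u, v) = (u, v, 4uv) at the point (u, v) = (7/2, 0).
E = 1;  F = 0;  G = 197

Partials: r_u = (1, 0, 4*v), r_v = (0, 1, 4*u). As functions of (u, v):
  E = r_u · r_u = 16*v^2 + 1,
  F = r_u · r_v = 16*u*v,
  G = r_v · r_v = 16*u^2 + 1.
Evaluating at (u, v) = (7/2, 0): E = 1, F = 0, G = 197.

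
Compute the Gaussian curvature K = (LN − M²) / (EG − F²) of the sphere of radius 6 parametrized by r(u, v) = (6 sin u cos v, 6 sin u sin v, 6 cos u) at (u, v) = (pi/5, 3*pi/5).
K = 1/36

Coefficients of the first fundamental form: E = 36, F = 0, G = 36*sin(u)^2.
Coefficients of the second fundamental form: L = -6*sin(u)/Abs(sin(u)), M = 0, N = -6*sin(u)^3/Abs(sin(u)).
Assemble K = (LN − M²)/(EG − F²) = 1/36. At (u, v) = (pi/5, 3*pi/5): K = 1/36.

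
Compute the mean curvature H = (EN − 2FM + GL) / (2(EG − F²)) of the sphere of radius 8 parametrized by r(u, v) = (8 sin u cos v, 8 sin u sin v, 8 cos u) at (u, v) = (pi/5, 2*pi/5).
H = -1/8

With E = 64, F = 0, G = 64*sin(u)^2, L = -8*sin(u)/Abs(sin(u)), M = 0, N = -8*sin(u)^3/Abs(sin(u)), assemble
  H = (EN − 2FM + GL) / (2(EG − F²)) = -sin(u)/(8*Abs(sin(u))).
At (u, v) = (pi/5, 2*pi/5): H = -1/8.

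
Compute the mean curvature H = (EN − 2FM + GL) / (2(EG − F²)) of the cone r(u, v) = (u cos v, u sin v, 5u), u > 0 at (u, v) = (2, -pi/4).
H = 5*sqrt(26)/104

With E = 26, F = 0, G = u^2, L = 0, M = 0, N = 5*sqrt(26)*u^2/(26*Abs(u)), assemble
  H = (EN − 2FM + GL) / (2(EG − F²)) = 5*sqrt(26)/(52*Abs(u)).
At (u, v) = (2, -pi/4): H = 5*sqrt(26)/104.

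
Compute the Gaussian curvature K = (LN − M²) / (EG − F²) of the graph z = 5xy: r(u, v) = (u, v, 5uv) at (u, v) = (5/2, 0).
K = -400/395641

Coefficients of the first fundamental form: E = 25*v^2 + 1, F = 25*u*v, G = 25*u^2 + 1.
Coefficients of the second fundamental form: L = 0, M = 5/sqrt(25*u^2 + 25*v^2 + 1), N = 0.
Assemble K = (LN − M²)/(EG − F²) = -25/(625*u^4 + 1250*u^2*v^2 + 50*u^2 + 625*v^4 + 50*v^2 + 1). At (u, v) = (5/2, 0): K = -400/395641.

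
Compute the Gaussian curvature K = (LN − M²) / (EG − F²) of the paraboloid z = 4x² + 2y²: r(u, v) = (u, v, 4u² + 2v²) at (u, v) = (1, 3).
K = 32/43681

Coefficients of the first fundamental form: E = 64*u^2 + 1, F = 32*u*v, G = 16*v^2 + 1.
Coefficients of the second fundamental form: L = 8/sqrt(64*u^2 + 16*v^2 + 1), M = 0, N = 4/sqrt(64*u^2 + 16*v^2 + 1).
Assemble K = (LN − M²)/(EG − F²) = 32/(4096*u^4 + 2048*u^2*v^2 + 128*u^2 + 256*v^4 + 32*v^2 + 1). At (u, v) = (1, 3): K = 32/43681.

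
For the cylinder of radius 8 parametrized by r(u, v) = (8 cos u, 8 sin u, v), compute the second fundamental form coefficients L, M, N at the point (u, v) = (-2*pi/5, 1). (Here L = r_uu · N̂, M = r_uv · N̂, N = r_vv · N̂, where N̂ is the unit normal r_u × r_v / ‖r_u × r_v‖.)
L = -8;  M = 0;  N = 0

Compute the unit normal N̂(u, v) = (cos(u), sin(u), 0), and the second partials r_uu, r_uv, r_vv. Take dot products:
  L(u, v) = r_uu · N̂ = -8,
  M(u, v) = r_uv · N̂ = 0,
  N(u, v) = r_vv · N̂ = 0.
Evaluating at (u, v) = (-2*pi/5, 1):
  L = -8, M = 0, N = 0.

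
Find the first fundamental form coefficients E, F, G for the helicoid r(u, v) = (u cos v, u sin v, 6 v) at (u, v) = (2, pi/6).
E = 1;  F = 0;  G = 40

Partials: r_u = (cos(v), sin(v), 0), r_v = (-u*sin(v), u*cos(v), 6). As functions of (u, v):
  E = r_u · r_u = 1,
  F = r_u · r_v = 0,
  G = r_v · r_v = u^2 + 36.
Evaluating at (u, v) = (2, pi/6): E = 1, F = 0, G = 40.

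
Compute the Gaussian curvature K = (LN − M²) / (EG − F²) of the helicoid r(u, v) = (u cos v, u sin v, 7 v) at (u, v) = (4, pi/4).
K = -49/4225

Coefficients of the first fundamental form: E = 1, F = 0, G = u^2 + 49.
Coefficients of the second fundamental form: L = 0, M = -7/sqrt(u^2 + 49), N = 0.
Assemble K = (LN − M²)/(EG − F²) = -49/(u^2 + 49)^2. At (u, v) = (4, pi/4): K = -49/4225.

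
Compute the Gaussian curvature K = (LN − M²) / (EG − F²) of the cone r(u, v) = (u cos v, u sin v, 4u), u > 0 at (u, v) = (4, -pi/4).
K = 0

Coefficients of the first fundamental form: E = 17, F = 0, G = u^2.
Coefficients of the second fundamental form: L = 0, M = 0, N = 4*sqrt(17)*u^2/(17*Abs(u)).
Assemble K = (LN − M²)/(EG − F²) = 0. At (u, v) = (4, -pi/4): K = 0.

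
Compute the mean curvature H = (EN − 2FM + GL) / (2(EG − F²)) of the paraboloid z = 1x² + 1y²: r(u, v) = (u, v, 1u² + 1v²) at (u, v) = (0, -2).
H = 18*sqrt(17)/289

With E = 4*u^2 + 1, F = 4*u*v, G = 4*v^2 + 1, L = 2/sqrt(4*u^2 + 4*v^2 + 1), M = 0, N = 2/sqrt(4*u^2 + 4*v^2 + 1), assemble
  H = (EN − 2FM + GL) / (2(EG − F²)) = 2*(2*u^2 + 2*v^2 + 1)/(4*u^2 + 4*v^2 + 1)^(3/2).
At (u, v) = (0, -2): H = 18*sqrt(17)/289.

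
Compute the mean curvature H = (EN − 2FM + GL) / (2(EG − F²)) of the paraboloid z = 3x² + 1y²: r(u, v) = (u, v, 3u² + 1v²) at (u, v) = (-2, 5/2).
H = 223*sqrt(170)/28900

With E = 36*u^2 + 1, F = 12*u*v, G = 4*v^2 + 1, L = 6/sqrt(36*u^2 + 4*v^2 + 1), M = 0, N = 2/sqrt(36*u^2 + 4*v^2 + 1), assemble
  H = (EN − 2FM + GL) / (2(EG − F²)) = 4*(9*u^2 + 3*v^2 + 1)/(36*u^2 + 4*v^2 + 1)^(3/2).
At (u, v) = (-2, 5/2): H = 223*sqrt(170)/28900.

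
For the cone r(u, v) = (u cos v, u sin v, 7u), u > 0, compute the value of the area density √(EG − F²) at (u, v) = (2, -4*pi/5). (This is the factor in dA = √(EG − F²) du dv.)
√(EG − F²)|_{(2, -4*pi/5)} = 10*sqrt(2)

E = 50, F = 0, G = u^2, so EG − F² = 50*u^2. Taking the positive square root: √(EG − F²) = 5*sqrt(2)*Abs(u). At (u, v) = (2, -4*pi/5): 10*sqrt(2).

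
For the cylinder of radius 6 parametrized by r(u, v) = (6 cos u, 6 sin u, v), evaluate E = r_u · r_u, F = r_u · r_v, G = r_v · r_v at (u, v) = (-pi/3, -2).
E = 36;  F = 0;  G = 1

Partials: r_u = (-6*sin(u), 6*cos(u), 0), r_v = (0, 0, 1). As functions of (u, v):
  E = r_u · r_u = 36,
  F = r_u · r_v = 0,
  G = r_v · r_v = 1.
Evaluating at (u, v) = (-pi/3, -2): E = 36, F = 0, G = 1.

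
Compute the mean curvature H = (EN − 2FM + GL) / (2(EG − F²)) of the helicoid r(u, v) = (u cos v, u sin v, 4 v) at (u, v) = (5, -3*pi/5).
H = 0

With E = 1, F = 0, G = u^2 + 16, L = 0, M = -4/sqrt(u^2 + 16), N = 0, assemble
  H = (EN − 2FM + GL) / (2(EG − F²)) = 0.
At (u, v) = (5, -3*pi/5): H = 0.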